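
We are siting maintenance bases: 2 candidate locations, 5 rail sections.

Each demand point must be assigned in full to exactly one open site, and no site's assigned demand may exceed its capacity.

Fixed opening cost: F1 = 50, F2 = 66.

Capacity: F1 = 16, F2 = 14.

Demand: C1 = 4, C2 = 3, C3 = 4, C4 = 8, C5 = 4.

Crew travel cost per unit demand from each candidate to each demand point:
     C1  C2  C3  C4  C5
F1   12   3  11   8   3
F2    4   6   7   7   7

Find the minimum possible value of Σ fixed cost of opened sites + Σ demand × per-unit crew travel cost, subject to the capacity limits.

Open {F1, F2}; cheapest assignment that respects the capacities:
  F1 (cap 16, load 15): C2, C4, C5 — cost 3×3 + 8×8 + 4×3 = 85
  F2 (cap 14, load 8): C1, C3 — cost 4×4 + 4×7 = 44
  Shipping 129, fixed 116 → total 245.
  Any other capacity-feasible assignment to {F1, F2} ships for at least 129.
Total demand is 23 and no other set of sites has combined capacity ≥ 23, so {F1, F2} is the only feasible choice of open sites. Minimum: 245.

245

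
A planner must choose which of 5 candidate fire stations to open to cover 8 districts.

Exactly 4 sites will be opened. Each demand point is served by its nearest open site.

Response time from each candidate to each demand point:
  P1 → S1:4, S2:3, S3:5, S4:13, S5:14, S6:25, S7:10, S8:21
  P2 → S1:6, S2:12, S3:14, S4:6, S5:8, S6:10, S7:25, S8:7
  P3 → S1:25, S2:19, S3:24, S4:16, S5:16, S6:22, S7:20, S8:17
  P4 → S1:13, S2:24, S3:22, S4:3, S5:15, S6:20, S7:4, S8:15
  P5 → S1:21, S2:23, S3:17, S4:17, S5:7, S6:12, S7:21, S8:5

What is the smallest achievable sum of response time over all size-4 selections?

41

Open {P1, P2, P4, P5}.
  S1→P1 4, S2→P1 3, S3→P1 5, S4→P4 3, S5→P5 7, S6→P2 10, S7→P4 4, S8→P5 5  ⇒ total 41.
Compare {P1, P3, P4, P5}: total 43.
Compare {P1, P2, P3, P4}: total 44.
No size-4 selection does better; minimum is 41.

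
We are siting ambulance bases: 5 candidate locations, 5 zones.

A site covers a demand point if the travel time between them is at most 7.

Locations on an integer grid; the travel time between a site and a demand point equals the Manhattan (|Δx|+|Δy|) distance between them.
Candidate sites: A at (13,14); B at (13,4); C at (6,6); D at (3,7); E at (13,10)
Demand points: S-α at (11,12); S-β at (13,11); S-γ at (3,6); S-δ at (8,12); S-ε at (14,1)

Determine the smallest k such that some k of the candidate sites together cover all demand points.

3

Coverage sets (demand points within 7 of each site):
  A: {S-α, S-β, S-δ}
  B: {S-β, S-ε}
  C: {S-γ}
  D: {S-γ}
  E: {S-α, S-β, S-δ}
No 2 sites suffice: every size-2 union leaves at least one demand point uncovered.
But {A, B, C} covers everything, so the minimum is 3.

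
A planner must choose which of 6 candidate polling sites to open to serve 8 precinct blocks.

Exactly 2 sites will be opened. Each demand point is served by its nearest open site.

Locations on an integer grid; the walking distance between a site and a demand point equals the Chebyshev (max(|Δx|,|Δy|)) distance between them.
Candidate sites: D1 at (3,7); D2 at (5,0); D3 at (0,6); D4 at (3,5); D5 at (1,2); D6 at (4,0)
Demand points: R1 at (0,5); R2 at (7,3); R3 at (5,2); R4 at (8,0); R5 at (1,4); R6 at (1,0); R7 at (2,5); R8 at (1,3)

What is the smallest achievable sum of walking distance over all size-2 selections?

Open {D2, D5}.
  R1→D5 3, R2→D2 3, R3→D2 2, R4→D2 3, R5→D5 2, R6→D5 2, R7→D5 3, R8→D5 1  ⇒ total 19.
Compare {D2, D3}: total 20.
Compare {D2, D4}: total 20.
No size-2 selection does better; minimum is 19.

19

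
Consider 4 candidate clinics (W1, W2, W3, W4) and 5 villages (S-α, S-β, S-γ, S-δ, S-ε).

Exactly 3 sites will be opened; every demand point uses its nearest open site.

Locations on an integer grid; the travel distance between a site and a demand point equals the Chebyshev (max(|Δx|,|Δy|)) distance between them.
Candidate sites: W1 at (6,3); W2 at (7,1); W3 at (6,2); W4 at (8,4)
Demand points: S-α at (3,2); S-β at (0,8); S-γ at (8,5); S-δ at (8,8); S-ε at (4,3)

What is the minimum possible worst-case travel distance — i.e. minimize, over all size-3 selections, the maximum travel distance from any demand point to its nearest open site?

Open {W1, W2, W3}.
  Farthest demand point is S-β at travel distance 6 (to W1); all others are ≤ 6.
With {W1, W2, W4} the worst case is 6.
With {W1, W3, W4} the worst case is 6.
No size-3 selection achieves below 6.

6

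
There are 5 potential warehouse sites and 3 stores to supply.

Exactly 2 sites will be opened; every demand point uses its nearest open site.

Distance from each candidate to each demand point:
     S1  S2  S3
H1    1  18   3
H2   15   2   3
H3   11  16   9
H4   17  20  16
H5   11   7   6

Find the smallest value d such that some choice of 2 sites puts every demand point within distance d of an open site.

3

Open {H1, H2}.
  Farthest demand point is S3 at distance 3 (to H1); all others are ≤ 3.
With {H1, H5} the worst case is 7.
With {H2, H3} the worst case is 11.
No size-2 selection achieves below 3.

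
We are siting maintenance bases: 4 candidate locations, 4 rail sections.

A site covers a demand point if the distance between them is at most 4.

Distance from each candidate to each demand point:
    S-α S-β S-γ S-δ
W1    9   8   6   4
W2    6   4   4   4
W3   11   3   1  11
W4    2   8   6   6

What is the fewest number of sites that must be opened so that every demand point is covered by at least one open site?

2

Coverage sets (demand points within 4 of each site):
  W1: {S-δ}
  W2: {S-β, S-γ, S-δ}
  W3: {S-β, S-γ}
  W4: {S-α}
No single site covers all 4 demand points.
But {W2, W4} covers everything, so the minimum is 2.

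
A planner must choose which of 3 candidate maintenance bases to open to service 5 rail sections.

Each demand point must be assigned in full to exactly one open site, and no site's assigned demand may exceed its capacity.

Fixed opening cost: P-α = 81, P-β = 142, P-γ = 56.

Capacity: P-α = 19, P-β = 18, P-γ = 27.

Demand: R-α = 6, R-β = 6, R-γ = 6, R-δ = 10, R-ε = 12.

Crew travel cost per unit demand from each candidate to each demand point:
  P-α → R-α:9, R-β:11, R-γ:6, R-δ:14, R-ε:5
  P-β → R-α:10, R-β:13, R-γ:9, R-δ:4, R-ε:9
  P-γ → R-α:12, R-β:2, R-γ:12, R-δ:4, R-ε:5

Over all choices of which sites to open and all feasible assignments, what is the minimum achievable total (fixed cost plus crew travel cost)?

357

Open {P-α, P-γ}; cheapest assignment that respects the capacities:
  P-α (cap 19, load 18): R-γ, R-ε — cost 6×6 + 12×5 = 96
  P-γ (cap 27, load 22): R-α, R-β, R-δ — cost 6×12 + 6×2 + 10×4 = 124
  Shipping 220, fixed 137 → total 357.
  Any other capacity-feasible assignment to {P-α, P-γ} ships for at least 220.
Compare {P-β, P-γ}: its best feasible assignment gives total 436.
Compare {P-α, P-β, P-γ}: its best feasible assignment gives total 481.
Every other set of open sites that can feasibly serve all demand totals ≥ 436 even under its best assignment. Minimum: 357.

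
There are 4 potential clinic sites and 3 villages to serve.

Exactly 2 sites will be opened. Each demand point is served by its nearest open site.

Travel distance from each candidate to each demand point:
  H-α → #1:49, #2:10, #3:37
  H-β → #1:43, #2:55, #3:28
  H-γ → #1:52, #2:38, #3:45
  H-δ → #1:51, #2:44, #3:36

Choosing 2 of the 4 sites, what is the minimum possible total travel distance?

81

Open {H-α, H-β}.
  #1→H-β 43, #2→H-α 10, #3→H-β 28  ⇒ total 81.
Compare {H-α, H-δ}: total 95.
Compare {H-α, H-γ}: total 96.
No size-2 selection does better; minimum is 81.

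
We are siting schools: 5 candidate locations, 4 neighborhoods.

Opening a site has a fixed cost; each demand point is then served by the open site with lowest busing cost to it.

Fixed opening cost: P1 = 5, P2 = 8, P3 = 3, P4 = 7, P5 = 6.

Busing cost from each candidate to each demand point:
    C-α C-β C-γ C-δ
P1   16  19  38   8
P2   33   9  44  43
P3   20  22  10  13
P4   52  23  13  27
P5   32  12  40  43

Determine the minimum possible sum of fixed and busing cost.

59

Open {P1, P2, P3}: assign each demand point to its cheapest open site.
  C-α→P1 16, C-β→P2 9, C-γ→P3 10, C-δ→P1 8
  busing cost 43, fixed 16 → total 59.
Compare {P1, P3, P5}: busing cost 46 + fixed 14 = 60.
Compare {P1, P3}: busing cost 53 + fixed 8 = 61.
Compare {P2, P3}: busing cost 52 + fixed 11 = 63.
All other subsets cost ≥ 60. Minimum total cost: 59.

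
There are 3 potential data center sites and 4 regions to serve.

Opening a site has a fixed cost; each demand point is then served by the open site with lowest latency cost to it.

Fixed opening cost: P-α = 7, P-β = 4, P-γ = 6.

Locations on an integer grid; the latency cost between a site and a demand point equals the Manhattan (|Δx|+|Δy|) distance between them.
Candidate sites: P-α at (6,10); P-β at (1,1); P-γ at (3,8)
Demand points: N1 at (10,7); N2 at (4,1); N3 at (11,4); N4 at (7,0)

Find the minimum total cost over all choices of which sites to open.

39

Open {P-α, P-β}: assign each demand point to its cheapest open site.
  N1→P-α 7, N2→P-β 3, N3→P-α 11, N4→P-β 7
  latency cost 28, fixed 11 → total 39.
Compare {P-β, P-γ}: latency cost 30 + fixed 10 = 40.
Compare {P-β}: latency cost 38 + fixed 4 = 42.
Compare {P-α, P-β, P-γ}: latency cost 28 + fixed 17 = 45.
All other subsets cost ≥ 40. Minimum total cost: 39.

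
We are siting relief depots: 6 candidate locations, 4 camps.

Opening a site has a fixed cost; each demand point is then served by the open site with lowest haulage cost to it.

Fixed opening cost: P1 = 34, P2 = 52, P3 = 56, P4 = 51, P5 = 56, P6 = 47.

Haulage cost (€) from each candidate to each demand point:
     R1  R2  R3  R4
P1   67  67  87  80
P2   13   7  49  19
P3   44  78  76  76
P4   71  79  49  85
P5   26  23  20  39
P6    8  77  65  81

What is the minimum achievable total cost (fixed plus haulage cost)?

140

Open {P2}: assign each demand point to its cheapest open site.
  R1→P2 13, R2→P2 7, R3→P2 49, R4→P2 19
  haulage cost 88, fixed 52 → total 140.
Compare {P5}: haulage cost 108 + fixed 56 = 164.
Compare {P2, P5}: haulage cost 59 + fixed 108 = 167.
Compare {P1, P2}: haulage cost 88 + fixed 86 = 174.
All other subsets cost ≥ 164. Minimum total cost: 140.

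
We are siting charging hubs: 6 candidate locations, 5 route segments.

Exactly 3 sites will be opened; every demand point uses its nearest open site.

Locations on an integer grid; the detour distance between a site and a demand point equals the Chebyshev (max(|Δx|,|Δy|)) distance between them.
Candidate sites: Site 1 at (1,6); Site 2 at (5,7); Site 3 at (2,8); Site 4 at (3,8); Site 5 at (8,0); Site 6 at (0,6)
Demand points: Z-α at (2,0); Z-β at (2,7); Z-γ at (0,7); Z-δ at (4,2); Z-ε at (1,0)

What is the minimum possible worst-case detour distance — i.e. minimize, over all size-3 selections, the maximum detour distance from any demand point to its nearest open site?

Open {Site 1, Site 2, Site 3}.
  Farthest demand point is Z-α at detour distance 6 (to Site 1); all others are ≤ 6.
With {Site 1, Site 2, Site 4} the worst case is 6.
With {Site 1, Site 2, Site 5} the worst case is 6.
No size-3 selection achieves below 6.

6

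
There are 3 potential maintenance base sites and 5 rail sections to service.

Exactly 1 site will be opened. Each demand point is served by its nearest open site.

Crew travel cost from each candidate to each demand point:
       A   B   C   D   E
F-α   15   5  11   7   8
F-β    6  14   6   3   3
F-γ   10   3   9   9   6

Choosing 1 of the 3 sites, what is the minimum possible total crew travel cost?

Open {F-β}.
  A→F-β 6, B→F-β 14, C→F-β 6, D→F-β 3, E→F-β 3  ⇒ total 32.
Compare {F-γ}: total 37.
Compare {F-α}: total 46.

32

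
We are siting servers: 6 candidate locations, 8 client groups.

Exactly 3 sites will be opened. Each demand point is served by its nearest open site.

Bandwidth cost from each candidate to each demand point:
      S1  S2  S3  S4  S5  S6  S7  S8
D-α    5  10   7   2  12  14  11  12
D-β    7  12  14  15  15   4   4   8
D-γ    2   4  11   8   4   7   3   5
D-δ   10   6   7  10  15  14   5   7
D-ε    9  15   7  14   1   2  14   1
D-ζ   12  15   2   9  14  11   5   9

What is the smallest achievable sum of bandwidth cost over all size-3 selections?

Open {D-α, D-γ, D-ε}.
  S1→D-γ 2, S2→D-γ 4, S3→D-α 7, S4→D-α 2, S5→D-ε 1, S6→D-ε 2, S7→D-γ 3, S8→D-ε 1  ⇒ total 22.
Compare {D-γ, D-ε, D-ζ}: total 23.
Compare {D-α, D-ε, D-ζ}: total 28.
No size-3 selection does better; minimum is 22.

22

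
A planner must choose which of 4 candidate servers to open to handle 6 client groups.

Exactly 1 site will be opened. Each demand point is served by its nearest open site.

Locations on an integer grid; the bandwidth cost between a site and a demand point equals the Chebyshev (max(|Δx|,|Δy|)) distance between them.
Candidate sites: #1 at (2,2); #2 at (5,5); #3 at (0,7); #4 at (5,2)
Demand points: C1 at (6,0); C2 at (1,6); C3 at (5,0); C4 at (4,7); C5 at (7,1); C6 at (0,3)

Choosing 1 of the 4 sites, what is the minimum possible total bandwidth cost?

Open {#4}.
  C1→#4 2, C2→#4 4, C3→#4 2, C4→#4 5, C5→#4 2, C6→#4 5  ⇒ total 20.
Compare {#1}: total 23.
Compare {#2}: total 25.
No size-1 selection does better; minimum is 20.

20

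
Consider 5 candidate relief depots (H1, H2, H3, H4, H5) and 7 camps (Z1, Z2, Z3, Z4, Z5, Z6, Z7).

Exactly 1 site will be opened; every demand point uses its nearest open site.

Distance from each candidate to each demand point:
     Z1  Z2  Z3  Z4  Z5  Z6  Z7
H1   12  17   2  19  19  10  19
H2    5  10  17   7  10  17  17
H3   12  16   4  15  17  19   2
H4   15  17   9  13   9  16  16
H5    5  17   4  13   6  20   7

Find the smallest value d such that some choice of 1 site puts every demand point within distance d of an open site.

17

Open {H2}.
  Farthest demand point is Z3 at distance 17 (to H2); all others are ≤ 17.
With {H4} the worst case is 17.
With {H1} the worst case is 19.
No size-1 selection achieves below 17.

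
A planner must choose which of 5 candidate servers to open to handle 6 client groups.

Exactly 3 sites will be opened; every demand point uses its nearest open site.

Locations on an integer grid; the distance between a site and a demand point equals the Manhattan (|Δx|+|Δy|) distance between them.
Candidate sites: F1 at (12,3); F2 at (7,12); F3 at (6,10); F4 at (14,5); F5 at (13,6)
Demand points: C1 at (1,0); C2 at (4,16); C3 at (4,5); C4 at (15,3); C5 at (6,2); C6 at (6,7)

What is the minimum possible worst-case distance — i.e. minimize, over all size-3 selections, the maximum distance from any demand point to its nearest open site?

14

Open {F1, F2, F3}.
  Farthest demand point is C1 at distance 14 (to F1); all others are ≤ 14.
With {F1, F2, F4} the worst case is 14.
With {F1, F2, F5} the worst case is 14.
No size-3 selection achieves below 14.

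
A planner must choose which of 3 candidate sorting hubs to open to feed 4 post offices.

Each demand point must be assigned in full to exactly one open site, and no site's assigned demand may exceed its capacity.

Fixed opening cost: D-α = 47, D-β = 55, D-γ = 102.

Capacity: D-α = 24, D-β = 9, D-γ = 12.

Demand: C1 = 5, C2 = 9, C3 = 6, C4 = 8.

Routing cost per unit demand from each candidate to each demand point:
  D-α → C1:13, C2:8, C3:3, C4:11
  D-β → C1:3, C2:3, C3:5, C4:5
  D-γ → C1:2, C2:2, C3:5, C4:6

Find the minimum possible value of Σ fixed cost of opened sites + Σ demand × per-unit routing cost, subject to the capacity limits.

295

Open {D-α, D-β}; cheapest assignment that respects the capacities:
  D-α (cap 24, load 23): C2, C3, C4 — cost 9×8 + 6×3 + 8×11 = 178
  D-β (cap 9, load 5): C1 — cost 5×3 = 15
  Shipping 193, fixed 102 → total 295.
  Any other capacity-feasible assignment to {D-α, D-β} ships for at least 193.
Compare {D-α, D-γ}: its best feasible assignment gives total 337.
Compare {D-α, D-β, D-γ}: its best feasible assignment gives total 343.
Every other set of open sites that can feasibly serve all demand totals ≥ 337 even under its best assignment. Minimum: 295.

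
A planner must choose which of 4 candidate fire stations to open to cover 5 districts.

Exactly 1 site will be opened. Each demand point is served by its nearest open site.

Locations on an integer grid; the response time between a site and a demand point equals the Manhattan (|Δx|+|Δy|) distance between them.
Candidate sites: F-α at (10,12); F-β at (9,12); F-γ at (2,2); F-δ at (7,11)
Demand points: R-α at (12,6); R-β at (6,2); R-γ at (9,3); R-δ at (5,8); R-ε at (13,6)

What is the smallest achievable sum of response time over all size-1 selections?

46

Open {F-δ}.
  R-α→F-δ 10, R-β→F-δ 10, R-γ→F-δ 10, R-δ→F-δ 5, R-ε→F-δ 11  ⇒ total 46.
Compare {F-β}: total 49.
Compare {F-α}: total 50.
No size-1 selection does better; minimum is 46.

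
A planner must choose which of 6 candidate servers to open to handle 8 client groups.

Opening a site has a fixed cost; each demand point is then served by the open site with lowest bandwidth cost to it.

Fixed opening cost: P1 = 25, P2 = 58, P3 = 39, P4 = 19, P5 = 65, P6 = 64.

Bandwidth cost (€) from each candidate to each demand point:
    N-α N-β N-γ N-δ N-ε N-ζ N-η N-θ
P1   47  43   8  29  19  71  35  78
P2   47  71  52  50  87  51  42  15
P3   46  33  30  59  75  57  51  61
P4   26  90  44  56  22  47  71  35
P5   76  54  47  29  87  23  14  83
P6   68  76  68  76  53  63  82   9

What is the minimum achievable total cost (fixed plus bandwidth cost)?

286

Open {P1, P4}: assign each demand point to its cheapest open site.
  N-α→P4 26, N-β→P1 43, N-γ→P1 8, N-δ→P1 29, N-ε→P1 19, N-ζ→P4 47, N-η→P1 35, N-θ→P4 35
  bandwidth cost 242, fixed 44 → total 286.
Compare {P1, P4, P5}: bandwidth cost 197 + fixed 109 = 306.
Compare {P1, P3, P4}: bandwidth cost 232 + fixed 83 = 315.
Compare {P1, P2, P4}: bandwidth cost 222 + fixed 102 = 324.
All other subsets cost ≥ 306. Minimum total cost: 286.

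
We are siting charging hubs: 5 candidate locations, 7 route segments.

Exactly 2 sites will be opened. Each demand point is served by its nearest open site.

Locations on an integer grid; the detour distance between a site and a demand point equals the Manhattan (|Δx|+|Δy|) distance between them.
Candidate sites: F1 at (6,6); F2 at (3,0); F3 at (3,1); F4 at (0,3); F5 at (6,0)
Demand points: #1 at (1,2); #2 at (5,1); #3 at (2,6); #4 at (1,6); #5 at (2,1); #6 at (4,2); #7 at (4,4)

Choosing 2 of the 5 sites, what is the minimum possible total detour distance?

Open {F3, F4}.
  #1→F4 2, #2→F3 2, #3→F4 5, #4→F4 4, #5→F3 1, #6→F3 2, #7→F3 4  ⇒ total 20.
Compare {F1, F3}: total 21.
Compare {F2, F4}: total 24.
No size-2 selection does better; minimum is 20.

20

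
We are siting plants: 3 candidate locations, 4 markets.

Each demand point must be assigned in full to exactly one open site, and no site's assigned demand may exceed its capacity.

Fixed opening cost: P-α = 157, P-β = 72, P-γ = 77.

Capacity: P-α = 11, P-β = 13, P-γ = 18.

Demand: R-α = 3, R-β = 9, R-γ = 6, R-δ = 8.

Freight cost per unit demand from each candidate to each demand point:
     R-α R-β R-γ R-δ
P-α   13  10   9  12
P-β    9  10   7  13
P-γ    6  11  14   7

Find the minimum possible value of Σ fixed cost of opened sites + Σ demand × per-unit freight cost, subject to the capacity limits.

373

Open {P-β, P-γ}; cheapest assignment that respects the capacities:
  P-β (cap 13, load 9): R-α, R-γ — cost 3×9 + 6×7 = 69
  P-γ (cap 18, load 17): R-β, R-δ — cost 9×11 + 8×7 = 155
  Shipping 224, fixed 149 → total 373.
  Any other capacity-feasible assignment to {P-β, P-γ} ships for at least 224.
Compare {P-α, P-γ}: its best feasible assignment gives total 482.
Compare {P-α, P-β, P-γ}: its best feasible assignment gives total 512.
Every other set of open sites that can feasibly serve all demand totals ≥ 482 even under its best assignment. Minimum: 373.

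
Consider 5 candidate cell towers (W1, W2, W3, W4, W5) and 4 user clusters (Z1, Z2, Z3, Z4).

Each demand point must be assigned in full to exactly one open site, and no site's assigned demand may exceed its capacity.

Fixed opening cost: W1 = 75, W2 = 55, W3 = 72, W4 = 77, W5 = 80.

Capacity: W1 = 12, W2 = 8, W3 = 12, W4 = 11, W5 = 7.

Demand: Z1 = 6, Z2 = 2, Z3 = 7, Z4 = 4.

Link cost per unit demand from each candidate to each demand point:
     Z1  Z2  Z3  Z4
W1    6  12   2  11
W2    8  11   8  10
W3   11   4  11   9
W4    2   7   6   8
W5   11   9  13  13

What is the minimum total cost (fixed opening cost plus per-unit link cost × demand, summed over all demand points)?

234

Open {W1, W4}; cheapest assignment that respects the capacities:
  W1 (cap 12, load 9): Z2, Z3 — cost 2×12 + 7×2 = 38
  W4 (cap 11, load 10): Z1, Z4 — cost 6×2 + 4×8 = 44
  Shipping 82, fixed 152 → total 234.
  Any other capacity-feasible assignment to {W1, W4} ships for at least 82.
Compare {W1, W2}: its best feasible assignment gives total 258.
Compare {W1, W3}: its best feasible assignment gives total 271.
Every other set of open sites that can feasibly serve all demand totals ≥ 258 even under its best assignment. Minimum: 234.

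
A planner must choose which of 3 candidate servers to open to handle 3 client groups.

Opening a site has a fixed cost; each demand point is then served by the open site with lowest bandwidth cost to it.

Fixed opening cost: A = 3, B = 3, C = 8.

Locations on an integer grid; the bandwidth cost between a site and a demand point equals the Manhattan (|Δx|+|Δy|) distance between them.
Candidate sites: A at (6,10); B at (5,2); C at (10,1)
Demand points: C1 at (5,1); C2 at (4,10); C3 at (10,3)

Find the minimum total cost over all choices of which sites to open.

Open {A, B}: assign each demand point to its cheapest open site.
  C1→B 1, C2→A 2, C3→B 6
  bandwidth cost 9, fixed 6 → total 15.
Compare {B}: bandwidth cost 16 + fixed 3 = 19.
Compare {A, B, C}: bandwidth cost 5 + fixed 14 = 19.
Compare {A, C}: bandwidth cost 9 + fixed 11 = 20.
All other subsets cost ≥ 19. Minimum total cost: 15.

15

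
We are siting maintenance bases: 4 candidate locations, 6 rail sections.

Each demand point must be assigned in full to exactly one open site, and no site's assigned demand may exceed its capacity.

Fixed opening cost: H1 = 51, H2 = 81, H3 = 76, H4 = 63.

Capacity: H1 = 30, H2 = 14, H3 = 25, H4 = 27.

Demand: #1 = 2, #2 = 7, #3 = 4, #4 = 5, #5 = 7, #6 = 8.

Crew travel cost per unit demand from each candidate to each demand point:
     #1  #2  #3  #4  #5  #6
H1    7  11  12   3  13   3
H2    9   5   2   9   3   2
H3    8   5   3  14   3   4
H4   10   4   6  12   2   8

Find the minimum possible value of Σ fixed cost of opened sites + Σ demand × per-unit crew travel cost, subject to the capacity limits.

Open {H1, H4}; cheapest assignment that respects the capacities:
  H1 (cap 30, load 15): #1, #4, #6 — cost 2×7 + 5×3 + 8×3 = 53
  H4 (cap 27, load 18): #2, #3, #5 — cost 7×4 + 4×6 + 7×2 = 66
  Shipping 119, fixed 114 → total 233.
  Any other capacity-feasible assignment to {H1, H4} ships for at least 119.
Compare {H1, H3}: its best feasible assignment gives total 248.
Compare {H2, H4}: its best feasible assignment gives total 288.
Every other set of open sites that can feasibly serve all demand totals ≥ 248 even under its best assignment. Minimum: 233.

233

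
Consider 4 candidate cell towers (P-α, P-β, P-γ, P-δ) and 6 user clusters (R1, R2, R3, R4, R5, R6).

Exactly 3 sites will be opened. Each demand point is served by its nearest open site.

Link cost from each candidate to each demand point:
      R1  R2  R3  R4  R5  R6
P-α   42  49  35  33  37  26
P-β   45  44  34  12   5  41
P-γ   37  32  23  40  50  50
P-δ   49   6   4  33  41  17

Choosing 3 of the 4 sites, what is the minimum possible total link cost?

Open {P-β, P-γ, P-δ}.
  R1→P-γ 37, R2→P-δ 6, R3→P-δ 4, R4→P-β 12, R5→P-β 5, R6→P-δ 17  ⇒ total 81.
Compare {P-α, P-β, P-δ}: total 86.
Compare {P-α, P-γ, P-δ}: total 134.
No size-3 selection does better; minimum is 81.

81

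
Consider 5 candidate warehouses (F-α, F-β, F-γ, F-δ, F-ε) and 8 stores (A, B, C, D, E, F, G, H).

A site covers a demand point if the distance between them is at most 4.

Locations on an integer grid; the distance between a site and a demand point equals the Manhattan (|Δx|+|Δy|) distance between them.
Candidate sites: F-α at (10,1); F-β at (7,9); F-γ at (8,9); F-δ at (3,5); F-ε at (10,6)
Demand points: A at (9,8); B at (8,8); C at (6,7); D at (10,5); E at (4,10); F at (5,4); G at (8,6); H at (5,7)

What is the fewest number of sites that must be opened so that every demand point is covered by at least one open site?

Coverage sets (demand points within 4 of each site):
  F-α: {D}
  F-β: {A, B, C, E, G, H}
  F-γ: {A, B, C, G}
  F-δ: {F, H}
  F-ε: {A, B, D, G}
No 2 sites suffice: every size-2 union leaves at least one demand point uncovered.
But {F-α, F-β, F-δ} covers everything, so the minimum is 3.

3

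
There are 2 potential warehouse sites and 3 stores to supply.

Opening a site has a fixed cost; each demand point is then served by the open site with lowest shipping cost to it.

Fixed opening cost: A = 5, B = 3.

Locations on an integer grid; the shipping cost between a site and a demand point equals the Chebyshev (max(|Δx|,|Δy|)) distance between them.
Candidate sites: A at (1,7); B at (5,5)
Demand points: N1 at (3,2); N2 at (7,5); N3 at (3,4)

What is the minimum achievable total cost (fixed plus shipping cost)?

Open {B}: assign each demand point to its cheapest open site.
  N1→B 3, N2→B 2, N3→B 2
  shipping cost 7, fixed 3 → total 10.
Compare {A, B}: shipping cost 7 + fixed 8 = 15.
Compare {A}: shipping cost 14 + fixed 5 = 19.

10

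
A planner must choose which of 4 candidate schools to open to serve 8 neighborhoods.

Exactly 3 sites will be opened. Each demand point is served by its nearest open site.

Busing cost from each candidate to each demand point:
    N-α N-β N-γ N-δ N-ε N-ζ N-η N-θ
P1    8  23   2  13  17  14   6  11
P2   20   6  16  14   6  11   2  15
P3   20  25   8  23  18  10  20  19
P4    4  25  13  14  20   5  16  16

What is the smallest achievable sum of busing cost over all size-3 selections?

Open {P1, P2, P4}.
  N-α→P4 4, N-β→P2 6, N-γ→P1 2, N-δ→P1 13, N-ε→P2 6, N-ζ→P4 5, N-η→P2 2, N-θ→P1 11  ⇒ total 49.
Compare {P1, P2, P3}: total 58.
Compare {P2, P3, P4}: total 60.
No size-3 selection does better; minimum is 49.

49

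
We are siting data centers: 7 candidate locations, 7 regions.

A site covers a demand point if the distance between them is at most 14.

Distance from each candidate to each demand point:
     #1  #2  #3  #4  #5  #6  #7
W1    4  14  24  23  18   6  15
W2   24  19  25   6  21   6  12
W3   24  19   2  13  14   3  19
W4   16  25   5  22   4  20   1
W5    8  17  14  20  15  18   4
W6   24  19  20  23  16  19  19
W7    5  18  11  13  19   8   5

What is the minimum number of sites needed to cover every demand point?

Coverage sets (demand points within 14 of each site):
  W1: {#1, #2, #6}
  W2: {#4, #6, #7}
  W3: {#3, #4, #5, #6}
  W4: {#3, #5, #7}
  W5: {#1, #3, #7}
  W6: {}
  W7: {#1, #3, #4, #6, #7}
No 2 sites suffice: every size-2 union leaves at least one demand point uncovered.
But {W1, W2, W3} covers everything, so the minimum is 3.

3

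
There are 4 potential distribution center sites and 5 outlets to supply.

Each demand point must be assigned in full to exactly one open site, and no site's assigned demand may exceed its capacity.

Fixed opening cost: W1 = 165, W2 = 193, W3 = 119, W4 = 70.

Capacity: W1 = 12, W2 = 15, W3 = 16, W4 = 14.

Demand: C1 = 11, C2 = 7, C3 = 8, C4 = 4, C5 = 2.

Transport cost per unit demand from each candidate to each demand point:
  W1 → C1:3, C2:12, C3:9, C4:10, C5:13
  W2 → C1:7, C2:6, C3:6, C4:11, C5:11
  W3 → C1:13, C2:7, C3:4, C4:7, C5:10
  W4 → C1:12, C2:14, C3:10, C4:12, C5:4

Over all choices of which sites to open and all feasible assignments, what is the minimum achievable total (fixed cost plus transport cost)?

Open {W1, W3, W4}; cheapest assignment that respects the capacities:
  W1 (cap 12, load 11): C1 — cost 11×3 = 33
  W3 (cap 16, load 15): C2, C3 — cost 7×7 + 8×4 = 81
  W4 (cap 14, load 6): C4, C5 — cost 4×12 + 2×4 = 56
  Shipping 170, fixed 354 → total 524.
  Any other capacity-feasible assignment to {W1, W3, W4} ships for at least 170.
Compare {W2, W3, W4}: its best feasible assignment gives total 592.
Compare {W1, W2, W4}: its best feasible assignment gives total 607.
Every other set of open sites that can feasibly serve all demand totals ≥ 592 even under its best assignment. Minimum: 524.

524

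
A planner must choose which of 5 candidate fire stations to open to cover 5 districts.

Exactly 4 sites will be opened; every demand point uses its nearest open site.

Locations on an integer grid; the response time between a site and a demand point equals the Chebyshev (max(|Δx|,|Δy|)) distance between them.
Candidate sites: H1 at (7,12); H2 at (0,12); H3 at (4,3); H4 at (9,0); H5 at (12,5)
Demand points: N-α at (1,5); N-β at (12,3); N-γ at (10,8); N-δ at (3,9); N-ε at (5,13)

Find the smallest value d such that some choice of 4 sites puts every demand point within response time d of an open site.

Open {H1, H2, H3, H5}.
  Farthest demand point is N-α at response time 3 (to H3); all others are ≤ 3.
With {H1, H2, H3, H4} the worst case is 4.
With {H1, H3, H4, H5} the worst case is 4.
No size-4 selection achieves below 3.

3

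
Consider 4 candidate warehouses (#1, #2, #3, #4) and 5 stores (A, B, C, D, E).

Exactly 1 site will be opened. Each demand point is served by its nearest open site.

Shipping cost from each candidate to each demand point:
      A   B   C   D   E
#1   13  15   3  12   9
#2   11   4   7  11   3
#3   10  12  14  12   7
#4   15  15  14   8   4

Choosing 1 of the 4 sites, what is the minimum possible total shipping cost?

Open {#2}.
  A→#2 11, B→#2 4, C→#2 7, D→#2 11, E→#2 3  ⇒ total 36.
Compare {#1}: total 52.
Compare {#3}: total 55.
No size-1 selection does better; minimum is 36.

36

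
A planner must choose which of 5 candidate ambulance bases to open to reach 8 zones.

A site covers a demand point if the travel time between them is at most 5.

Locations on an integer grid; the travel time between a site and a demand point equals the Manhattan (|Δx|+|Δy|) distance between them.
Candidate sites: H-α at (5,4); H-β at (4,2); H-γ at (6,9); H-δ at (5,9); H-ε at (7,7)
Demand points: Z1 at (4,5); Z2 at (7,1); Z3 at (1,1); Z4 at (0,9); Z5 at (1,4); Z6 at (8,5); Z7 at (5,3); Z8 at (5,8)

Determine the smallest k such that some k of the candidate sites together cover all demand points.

Coverage sets (demand points within 5 of each site):
  H-α: {Z1, Z2, Z5, Z6, Z7, Z8}
  H-β: {Z1, Z2, Z3, Z5, Z7}
  H-γ: {Z8}
  H-δ: {Z1, Z4, Z8}
  H-ε: {Z1, Z6, Z8}
No 2 sites suffice: every size-2 union leaves at least one demand point uncovered.
But {H-α, H-β, H-δ} covers everything, so the minimum is 3.

3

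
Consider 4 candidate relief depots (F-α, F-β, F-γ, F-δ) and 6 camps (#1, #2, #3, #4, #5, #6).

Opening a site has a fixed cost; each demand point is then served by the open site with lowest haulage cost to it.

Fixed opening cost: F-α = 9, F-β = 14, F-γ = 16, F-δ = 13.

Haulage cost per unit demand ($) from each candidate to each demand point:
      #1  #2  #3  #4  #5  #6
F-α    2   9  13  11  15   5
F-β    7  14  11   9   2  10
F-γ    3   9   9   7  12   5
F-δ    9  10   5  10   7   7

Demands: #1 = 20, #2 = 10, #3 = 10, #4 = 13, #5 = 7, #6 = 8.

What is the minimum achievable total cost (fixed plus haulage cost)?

Open {F-α, F-β, F-γ, F-δ}: assign each demand point to its cheapest open site.
  #1→F-α 20×2=40, #2→F-α 10×9=90, #3→F-δ 10×5=50, #4→F-γ 13×7=91, #5→F-β 7×2=14, #6→F-α 8×5=40
  haulage cost 325, fixed 52 → total 377.
Compare {F-α, F-β, F-δ}: haulage cost 351 + fixed 36 = 387.
Compare {F-β, F-γ, F-δ}: haulage cost 345 + fixed 43 = 388.
Compare {F-α, F-γ, F-δ}: haulage cost 360 + fixed 38 = 398.
All other subsets cost ≥ 387. Minimum total cost: 377.

377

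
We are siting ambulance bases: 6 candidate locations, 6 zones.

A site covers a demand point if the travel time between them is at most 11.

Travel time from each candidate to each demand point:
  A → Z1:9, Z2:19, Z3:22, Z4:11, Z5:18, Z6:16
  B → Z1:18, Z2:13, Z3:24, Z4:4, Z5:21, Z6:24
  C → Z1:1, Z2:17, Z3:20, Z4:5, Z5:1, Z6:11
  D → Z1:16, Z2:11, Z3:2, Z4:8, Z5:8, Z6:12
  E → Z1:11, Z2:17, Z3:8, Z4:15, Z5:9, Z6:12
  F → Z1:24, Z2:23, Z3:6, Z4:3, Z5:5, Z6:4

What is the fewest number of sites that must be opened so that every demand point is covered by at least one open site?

Coverage sets (demand points within 11 of each site):
  A: {Z1, Z4}
  B: {Z4}
  C: {Z1, Z4, Z5, Z6}
  D: {Z2, Z3, Z4, Z5}
  E: {Z1, Z3, Z5}
  F: {Z3, Z4, Z5, Z6}
No single site covers all 6 demand points.
But {C, D} covers everything, so the minimum is 2.

2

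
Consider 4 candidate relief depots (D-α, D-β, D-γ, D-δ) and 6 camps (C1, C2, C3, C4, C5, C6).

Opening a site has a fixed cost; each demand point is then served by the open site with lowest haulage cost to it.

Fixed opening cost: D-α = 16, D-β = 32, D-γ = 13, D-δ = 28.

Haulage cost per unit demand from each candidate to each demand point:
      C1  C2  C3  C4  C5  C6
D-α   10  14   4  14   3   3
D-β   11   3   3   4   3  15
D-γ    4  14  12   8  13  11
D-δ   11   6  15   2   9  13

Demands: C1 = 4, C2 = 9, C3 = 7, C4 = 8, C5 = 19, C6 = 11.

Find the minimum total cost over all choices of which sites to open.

247

Open {D-α, D-β, D-γ}: assign each demand point to its cheapest open site.
  C1→D-γ 4×4=16, C2→D-β 9×3=27, C3→D-β 7×3=21, C4→D-β 8×4=32, C5→D-α 19×3=57, C6→D-α 11×3=33
  haulage cost 186, fixed 61 → total 247.
Compare {D-α, D-β}: haulage cost 210 + fixed 48 = 258.
Compare {D-α, D-β, D-γ, D-δ}: haulage cost 170 + fixed 89 = 259.
Compare {D-α, D-γ, D-δ}: haulage cost 204 + fixed 57 = 261.
All other subsets cost ≥ 258. Minimum total cost: 247.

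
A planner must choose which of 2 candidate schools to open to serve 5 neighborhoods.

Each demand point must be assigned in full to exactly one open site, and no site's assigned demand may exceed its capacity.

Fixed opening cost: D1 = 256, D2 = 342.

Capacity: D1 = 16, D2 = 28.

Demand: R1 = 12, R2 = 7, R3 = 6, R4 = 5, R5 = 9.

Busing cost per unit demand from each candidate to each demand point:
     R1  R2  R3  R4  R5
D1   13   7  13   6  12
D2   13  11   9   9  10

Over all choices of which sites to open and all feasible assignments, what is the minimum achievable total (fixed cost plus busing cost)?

Open {D1, D2}; cheapest assignment that respects the capacities:
  D1 (cap 16, load 12): R2, R4 — cost 7×7 + 5×6 = 79
  D2 (cap 28, load 27): R1, R3, R5 — cost 12×13 + 6×9 + 9×10 = 300
  Shipping 379, fixed 598 → total 977.
  Any other capacity-feasible assignment to {D1, D2} ships for at least 379.
Total demand is 39 and no other set of sites has combined capacity ≥ 39, so {D1, D2} is the only feasible choice of open sites. Minimum: 977.

977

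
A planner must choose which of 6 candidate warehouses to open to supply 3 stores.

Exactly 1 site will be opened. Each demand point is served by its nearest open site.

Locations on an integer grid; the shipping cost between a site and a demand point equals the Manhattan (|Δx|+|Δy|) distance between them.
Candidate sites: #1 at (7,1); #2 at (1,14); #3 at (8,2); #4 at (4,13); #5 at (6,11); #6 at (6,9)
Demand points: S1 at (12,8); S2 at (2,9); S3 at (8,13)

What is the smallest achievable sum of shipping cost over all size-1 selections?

Open {#6}.
  S1→#6 7, S2→#6 4, S3→#6 6  ⇒ total 17.
Compare {#5}: total 19.
Compare {#4}: total 23.
No size-1 selection does better; minimum is 17.

17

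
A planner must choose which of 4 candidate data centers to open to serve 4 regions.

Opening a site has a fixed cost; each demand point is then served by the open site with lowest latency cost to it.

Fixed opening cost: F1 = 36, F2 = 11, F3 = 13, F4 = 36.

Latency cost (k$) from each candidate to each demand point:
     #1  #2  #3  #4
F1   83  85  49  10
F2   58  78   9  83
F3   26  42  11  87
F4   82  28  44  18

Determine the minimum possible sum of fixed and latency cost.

Open {F3, F4}: assign each demand point to its cheapest open site.
  #1→F3 26, #2→F4 28, #3→F3 11, #4→F4 18
  latency cost 83, fixed 49 → total 132.
Compare {F1, F3}: latency cost 89 + fixed 49 = 138.
Compare {F2, F3, F4}: latency cost 81 + fixed 60 = 141.
Compare {F1, F2, F3}: latency cost 87 + fixed 60 = 147.
All other subsets cost ≥ 138. Minimum total cost: 132.

132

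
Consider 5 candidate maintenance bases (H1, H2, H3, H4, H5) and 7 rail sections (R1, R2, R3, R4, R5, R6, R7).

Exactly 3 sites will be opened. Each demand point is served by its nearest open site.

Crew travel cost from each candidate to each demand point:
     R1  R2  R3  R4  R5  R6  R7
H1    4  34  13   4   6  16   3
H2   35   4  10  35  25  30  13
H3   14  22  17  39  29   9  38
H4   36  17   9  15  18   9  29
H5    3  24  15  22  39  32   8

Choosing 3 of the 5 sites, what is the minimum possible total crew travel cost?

39

Open {H1, H2, H4}.
  R1→H1 4, R2→H2 4, R3→H4 9, R4→H1 4, R5→H1 6, R6→H4 9, R7→H1 3  ⇒ total 39.
Compare {H1, H2, H3}: total 40.
Compare {H1, H2, H5}: total 46.
No size-3 selection does better; minimum is 39.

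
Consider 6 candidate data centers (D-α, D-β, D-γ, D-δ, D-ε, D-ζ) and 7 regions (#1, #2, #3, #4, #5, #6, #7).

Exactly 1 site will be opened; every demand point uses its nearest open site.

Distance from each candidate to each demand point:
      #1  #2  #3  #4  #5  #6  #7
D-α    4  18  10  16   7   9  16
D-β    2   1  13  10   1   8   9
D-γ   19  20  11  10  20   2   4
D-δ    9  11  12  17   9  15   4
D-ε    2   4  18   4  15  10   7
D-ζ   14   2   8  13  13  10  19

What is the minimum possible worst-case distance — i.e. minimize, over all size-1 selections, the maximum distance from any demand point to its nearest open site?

Open {D-β}.
  Farthest demand point is #3 at distance 13 (to D-β); all others are ≤ 13.
With {D-δ} the worst case is 17.
With {D-α} the worst case is 18.
No size-1 selection achieves below 13.

13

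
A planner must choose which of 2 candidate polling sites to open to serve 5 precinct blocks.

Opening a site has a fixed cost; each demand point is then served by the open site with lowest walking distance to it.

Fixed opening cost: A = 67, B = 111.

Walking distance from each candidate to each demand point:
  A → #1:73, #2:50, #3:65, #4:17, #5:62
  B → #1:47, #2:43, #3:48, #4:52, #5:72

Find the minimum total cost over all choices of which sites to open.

Open {A}: assign each demand point to its cheapest open site.
  #1→A 73, #2→A 50, #3→A 65, #4→A 17, #5→A 62
  walking distance 267, fixed 67 → total 334.
Compare {B}: walking distance 262 + fixed 111 = 373.
Compare {A, B}: walking distance 217 + fixed 178 = 395.

334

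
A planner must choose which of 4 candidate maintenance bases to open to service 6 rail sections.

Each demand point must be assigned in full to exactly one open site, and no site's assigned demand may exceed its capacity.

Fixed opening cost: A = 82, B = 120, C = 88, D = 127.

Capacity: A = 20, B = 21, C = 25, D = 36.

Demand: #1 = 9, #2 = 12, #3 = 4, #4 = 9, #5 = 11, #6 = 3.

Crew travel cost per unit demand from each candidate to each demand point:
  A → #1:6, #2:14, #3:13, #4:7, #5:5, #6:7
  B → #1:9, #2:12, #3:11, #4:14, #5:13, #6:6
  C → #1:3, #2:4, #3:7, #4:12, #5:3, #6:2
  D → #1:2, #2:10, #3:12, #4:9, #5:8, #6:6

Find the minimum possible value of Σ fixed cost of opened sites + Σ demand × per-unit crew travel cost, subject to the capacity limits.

461

Open {C, D}; cheapest assignment that respects the capacities:
  C (cap 25, load 23): #2, #5 — cost 12×4 + 11×3 = 81
  D (cap 36, load 25): #1, #3, #4, #6 — cost 9×2 + 4×12 + 9×9 + 3×6 = 165
  Shipping 246, fixed 215 → total 461.
  Any other capacity-feasible assignment to {C, D} ships for at least 246.
Compare {A, C, D}: its best feasible assignment gives total 515.
Compare {A, B, C}: its best feasible assignment gives total 529.
Every other set of open sites that can feasibly serve all demand totals ≥ 515 even under its best assignment. Minimum: 461.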